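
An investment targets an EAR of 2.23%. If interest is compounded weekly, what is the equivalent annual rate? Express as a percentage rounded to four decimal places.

2.2060%

(1 + r/52)^52 − 1 = 0.0223, so 1 + r/52 = 1.0223^(1/52).
r/52 = 0.000424, so r = 0.022060 = 2.2060%.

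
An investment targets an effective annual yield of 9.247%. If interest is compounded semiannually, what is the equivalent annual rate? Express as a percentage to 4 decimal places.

(1 + r/2)^2 − 1 = 0.09247, so 1 + r/2 = 1.09247^(1/2).
r/2 = 0.045213, so r = 0.090426 = 9.0426%.

9.0426%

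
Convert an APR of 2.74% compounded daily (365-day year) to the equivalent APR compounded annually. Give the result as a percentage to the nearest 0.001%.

EAR = (1 + 0.0274/365)^365 − 1 = 0.027778.
Compounded annually, the equivalent nominal rate is the EAR itself: 2.778%.

2.778%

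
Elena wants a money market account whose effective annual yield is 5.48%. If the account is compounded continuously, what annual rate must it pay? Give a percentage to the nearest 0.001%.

Continuous: nominal r satisfies e^r − 1 = 0.0548.
r = ln(1 + 0.0548) = ln(1.0548) = 0.053351 = 5.335%.

5.335%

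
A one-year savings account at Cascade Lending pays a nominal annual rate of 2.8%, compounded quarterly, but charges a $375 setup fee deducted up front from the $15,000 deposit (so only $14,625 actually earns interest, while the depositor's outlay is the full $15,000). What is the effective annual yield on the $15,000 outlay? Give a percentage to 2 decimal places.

Value after one year: 14,625 × (1 + 0.028/4)^4 = 14,625 × 1.028295 = $15,038.82.
Effective yield on the $15,000 outlay: 15,038.82 / 15,000 − 1 = 0.002588 = 0.26%.

0.26%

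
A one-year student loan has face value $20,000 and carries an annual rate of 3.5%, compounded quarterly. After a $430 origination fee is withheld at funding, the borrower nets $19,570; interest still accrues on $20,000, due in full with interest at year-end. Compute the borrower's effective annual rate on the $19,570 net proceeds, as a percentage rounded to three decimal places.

Amount owed after one year: 20,000 × (1 + 0.035/4)^4 = 20,000 × 1.035462 = $20,709.24.
Effective rate on net proceeds: 20,709.24 / 19,570 − 1 = 0.058214 = 5.821%.

5.821%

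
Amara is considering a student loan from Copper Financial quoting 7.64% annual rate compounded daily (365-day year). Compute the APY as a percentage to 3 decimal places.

EAR = (1 + 0.0764/365)^365 − 1.
= (1 + 0.000209)^365 − 1 = 1.079386 − 1 = 7.939%.

7.939%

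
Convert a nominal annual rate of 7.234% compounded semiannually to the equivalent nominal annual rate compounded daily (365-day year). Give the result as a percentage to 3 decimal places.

7.107%

EAR = (1 + 0.07234/2)^2 − 1 = 0.073648.
Solve (1 + r/365)^365 = 1.073648: r/365 = 1.073648^(1/365) − 1 = 0.000195, so r = 0.071069 = 7.107%.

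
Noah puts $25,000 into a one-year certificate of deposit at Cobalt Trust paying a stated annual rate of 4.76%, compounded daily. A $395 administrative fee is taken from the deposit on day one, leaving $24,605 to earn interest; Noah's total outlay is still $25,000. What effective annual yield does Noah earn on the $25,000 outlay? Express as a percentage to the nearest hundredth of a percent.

Value after one year: 24,605 × (1 + 0.0476/365)^365 = 24,605 × 1.048748 = $25,804.44.
Effective yield on the $25,000 outlay: 25,804.44 / 25,000 − 1 = 0.032178 = 3.22%.

3.22%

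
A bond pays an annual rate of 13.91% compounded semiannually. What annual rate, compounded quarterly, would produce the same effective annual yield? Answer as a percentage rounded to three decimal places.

EAR = (1 + 0.1391/2)^2 − 1 = 0.143937.
Solve (1 + r/4)^4 = 1.143937: r/4 = 1.143937^(1/4) − 1 = 0.034191, so r = 0.136762 = 13.676%.

13.676%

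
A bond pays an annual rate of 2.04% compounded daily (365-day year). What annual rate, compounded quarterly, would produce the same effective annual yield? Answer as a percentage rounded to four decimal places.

2.0452%

EAR = (1 + 0.0204/365)^365 − 1 = 0.020609.
Solve (1 + r/4)^4 = 1.020609: r/4 = 1.020609^(1/4) − 1 = 0.005113, so r = 0.020452 = 2.0452%.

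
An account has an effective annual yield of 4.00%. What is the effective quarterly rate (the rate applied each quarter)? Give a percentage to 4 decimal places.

0.9853%

The per-quarter rate i satisfies (1 + i)^4 = 1 + 0.0400.
i = 1.0400^(1/4) − 1 = 0.0098534 = 0.9853%.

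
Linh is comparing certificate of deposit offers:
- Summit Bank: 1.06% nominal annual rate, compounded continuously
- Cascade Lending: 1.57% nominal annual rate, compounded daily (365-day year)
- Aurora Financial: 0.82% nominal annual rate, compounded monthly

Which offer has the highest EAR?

Summit Bank: e^0.0106 − 1 = 1.066%
Cascade Lending: (1 + 0.0157/365)^365 − 1 = 1.582%
Aurora Financial: (1 + 0.0082/12)^12 − 1 = 0.823%
The highest effective annual rate is Cascade Lending at 1.582%.

Cascade Lending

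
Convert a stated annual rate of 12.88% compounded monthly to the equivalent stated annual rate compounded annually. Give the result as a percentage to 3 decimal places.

13.668%

EAR = (1 + 0.1288/12)^12 − 1 = 0.136682.
Compounded annually, the equivalent nominal rate is the EAR itself: 13.668%.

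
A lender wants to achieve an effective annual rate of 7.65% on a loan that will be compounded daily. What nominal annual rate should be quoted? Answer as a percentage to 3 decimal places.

(1 + r/365)^365 − 1 = 0.0765, so 1 + r/365 = 1.0765^(1/365).
r/365 = 0.000202, so r = 0.073722 = 7.372%.

7.372%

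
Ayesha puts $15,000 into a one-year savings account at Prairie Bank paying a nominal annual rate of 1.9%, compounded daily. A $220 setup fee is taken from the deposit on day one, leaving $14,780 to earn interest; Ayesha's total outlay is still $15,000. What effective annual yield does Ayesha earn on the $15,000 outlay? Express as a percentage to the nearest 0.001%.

Value after one year: 14,780 × (1 + 0.019/365)^365 = 14,780 × 1.019181 = $15,063.50.
Effective yield on the $15,000 outlay: 15,063.50 / 15,000 − 1 = 0.004233 = 0.423%.

0.423%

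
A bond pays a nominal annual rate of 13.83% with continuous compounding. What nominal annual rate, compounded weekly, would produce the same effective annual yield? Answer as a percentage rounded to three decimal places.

13.848%

EAR under continuous compounding: e^0.1383 − 1 = 0.148320.
Solve (1 + r/52)^52 = 1.148320: r/52 = 1.148320^(1/52) − 1 = 0.002663, so r = 0.138484 = 13.848%.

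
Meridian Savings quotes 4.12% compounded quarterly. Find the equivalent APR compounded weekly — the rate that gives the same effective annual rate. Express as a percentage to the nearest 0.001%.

EAR = (1 + 0.0412/4)^4 − 1 = 0.041841.
Solve (1 + r/52)^52 = 1.041841: r/52 = 1.041841^(1/52) − 1 = 0.000789, so r = 0.041005 = 4.101%.

4.101%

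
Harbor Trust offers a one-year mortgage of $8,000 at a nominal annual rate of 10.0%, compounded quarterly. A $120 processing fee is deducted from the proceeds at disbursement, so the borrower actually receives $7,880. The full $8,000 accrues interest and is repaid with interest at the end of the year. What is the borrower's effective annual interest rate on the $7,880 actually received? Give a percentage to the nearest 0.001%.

Amount owed after one year: 8,000 × (1 + 0.100/4)^4 = 8,000 × 1.103813 = $8,830.50.
Effective rate on net proceeds: 8,830.50 / 7,880 − 1 = 0.120622 = 12.062%.

12.062%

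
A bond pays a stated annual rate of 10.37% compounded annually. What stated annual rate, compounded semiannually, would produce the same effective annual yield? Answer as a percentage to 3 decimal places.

Compounded annually, EAR = nominal = 0.103700.
Solve (1 + r/2)^2 = 1.103700: r/2 = 1.103700^(1/2) − 1 = 0.050571, so r = 0.101143 = 10.114%.

10.114%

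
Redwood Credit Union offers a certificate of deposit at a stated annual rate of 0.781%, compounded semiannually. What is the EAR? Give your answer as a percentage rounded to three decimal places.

EAR = (1 + 0.00781/2)^2 − 1.
= 1.007825 − 1 = 0.783%.

0.783%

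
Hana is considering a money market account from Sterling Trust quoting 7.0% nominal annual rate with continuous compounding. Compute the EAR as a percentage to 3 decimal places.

7.251%

With continuous compounding, EAR = e^0.070 − 1.
e^0.070 = 1.072508, so EAR = 0.072508 = 7.251%.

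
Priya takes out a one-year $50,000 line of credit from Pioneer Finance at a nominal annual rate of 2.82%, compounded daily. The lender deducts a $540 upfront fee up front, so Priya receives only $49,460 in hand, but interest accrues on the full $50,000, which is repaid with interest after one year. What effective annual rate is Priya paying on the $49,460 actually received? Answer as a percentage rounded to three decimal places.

3.983%

Amount owed after one year: 50,000 × (1 + 0.0282/365)^365 = 50,000 × 1.028600 = $51,430.01.
Effective rate on net proceeds: 51,430.01 / 49,460 − 1 = 0.039830 = 3.983%.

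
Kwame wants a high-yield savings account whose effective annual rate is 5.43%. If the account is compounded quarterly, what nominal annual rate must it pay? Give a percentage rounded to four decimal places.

5.3228%

(1 + r/4)^4 − 1 = 0.0543, so 1 + r/4 = 1.0543^(1/4).
r/4 = 0.013307, so r = 0.053228 = 5.3228%.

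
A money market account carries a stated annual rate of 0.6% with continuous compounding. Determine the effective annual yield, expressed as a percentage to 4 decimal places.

0.6018%

With continuous compounding, EAR = e^0.006 − 1.
e^0.006 = 1.006018, so EAR = 0.006018 = 0.6018%.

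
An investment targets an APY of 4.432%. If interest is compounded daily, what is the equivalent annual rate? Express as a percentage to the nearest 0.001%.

(1 + r/365)^365 − 1 = 0.04432, so 1 + r/365 = 1.04432^(1/365).
r/365 = 0.000119, so r = 0.043369 = 4.337%.

4.337%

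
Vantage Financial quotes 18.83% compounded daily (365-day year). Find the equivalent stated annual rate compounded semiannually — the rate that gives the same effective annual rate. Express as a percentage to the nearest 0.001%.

19.740%

EAR = (1 + 0.1883/365)^365 − 1 = 0.207137.
Solve (1 + r/2)^2 = 1.207137: r/2 = 1.207137^(1/2) − 1 = 0.098698, so r = 0.197396 = 19.740%.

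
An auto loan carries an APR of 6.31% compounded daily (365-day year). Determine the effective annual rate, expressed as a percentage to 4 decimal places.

EAR = (1 + 0.0631/365)^365 − 1.
= 1.065128 − 1 = 6.5128%.

6.5128%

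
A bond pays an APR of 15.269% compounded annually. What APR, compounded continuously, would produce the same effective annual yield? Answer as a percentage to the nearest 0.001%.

Compounded annually, EAR = nominal = 0.152690.
Equivalent continuous rate: r = ln(1 + 0.152690) = 0.142098 = 14.210%.

14.210%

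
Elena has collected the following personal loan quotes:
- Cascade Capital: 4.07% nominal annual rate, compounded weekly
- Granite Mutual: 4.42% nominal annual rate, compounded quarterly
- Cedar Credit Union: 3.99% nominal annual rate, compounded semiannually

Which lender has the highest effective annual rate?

Granite Mutual

Cascade Capital: (1 + 0.0407/52)^52 − 1 = 4.152%
Granite Mutual: (1 + 0.0442/4)^4 − 1 = 4.494%
Cedar Credit Union: (1 + 0.0399/2)^2 − 1 = 4.030%
The highest effective annual rate is Granite Mutual at 4.494%.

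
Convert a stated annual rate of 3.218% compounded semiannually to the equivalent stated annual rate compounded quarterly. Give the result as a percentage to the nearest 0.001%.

EAR = (1 + 0.03218/2)^2 − 1 = 0.032439.
Solve (1 + r/4)^4 = 1.032439: r/4 = 1.032439^(1/4) − 1 = 0.008013, so r = 0.032052 = 3.205%.

3.205%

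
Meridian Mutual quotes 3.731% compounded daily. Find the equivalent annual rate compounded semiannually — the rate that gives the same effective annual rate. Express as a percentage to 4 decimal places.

EAR = (1 + 0.03731/365)^365 − 1 = 0.038013.
Solve (1 + r/2)^2 = 1.038013: r/2 = 1.038013^(1/2) − 1 = 0.018829, so r = 0.037658 = 3.7658%.

3.7658%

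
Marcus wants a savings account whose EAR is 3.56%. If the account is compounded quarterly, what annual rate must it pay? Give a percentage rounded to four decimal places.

3.5134%

(1 + r/4)^4 − 1 = 0.0356, so 1 + r/4 = 1.0356^(1/4).
r/4 = 0.008784, so r = 0.035134 = 3.5134%.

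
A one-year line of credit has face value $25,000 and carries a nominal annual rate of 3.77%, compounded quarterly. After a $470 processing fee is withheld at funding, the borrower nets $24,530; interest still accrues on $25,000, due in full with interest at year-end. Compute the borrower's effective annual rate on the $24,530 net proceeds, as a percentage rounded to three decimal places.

Amount owed after one year: 25,000 × (1 + 0.0377/4)^4 = 25,000 × 1.038236 = $25,955.91.
Effective rate on net proceeds: 25,955.91 / 24,530 − 1 = 0.058129 = 5.813%.

5.813%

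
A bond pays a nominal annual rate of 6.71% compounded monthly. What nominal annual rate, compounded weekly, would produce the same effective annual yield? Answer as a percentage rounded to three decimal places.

EAR = (1 + 0.0671/12)^12 − 1 = 0.069203.
Solve (1 + r/52)^52 = 1.069203: r/52 = 1.069203^(1/52) − 1 = 0.001288, so r = 0.066956 = 6.696%.

6.696%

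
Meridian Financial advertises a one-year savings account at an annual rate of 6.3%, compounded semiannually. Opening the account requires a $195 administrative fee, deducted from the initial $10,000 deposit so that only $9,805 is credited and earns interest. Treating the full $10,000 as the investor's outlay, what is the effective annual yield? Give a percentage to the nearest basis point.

4.32%

Value after one year: 9,805 × (1 + 0.063/2)^2 = 9,805 × 1.063992 = $10,432.44.
Effective yield on the $10,000 outlay: 10,432.44 / 10,000 − 1 = 0.043244 = 4.32%.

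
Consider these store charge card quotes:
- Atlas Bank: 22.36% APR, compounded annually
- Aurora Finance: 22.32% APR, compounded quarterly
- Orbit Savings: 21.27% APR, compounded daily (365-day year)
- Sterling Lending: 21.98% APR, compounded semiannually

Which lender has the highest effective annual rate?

Aurora Finance

Atlas Bank: compounded annually, EAR = 22.360%
Aurora Finance: (1 + 0.2232/4)^4 − 1 = 24.259%
Orbit Savings: (1 + 0.2127/365)^365 − 1 = 23.694%
Sterling Lending: (1 + 0.2198/2)^2 − 1 = 23.188%
The highest effective annual rate is Aurora Finance at 24.259%.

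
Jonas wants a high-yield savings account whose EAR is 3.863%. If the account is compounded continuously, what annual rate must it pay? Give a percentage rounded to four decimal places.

Continuous: nominal r satisfies e^r − 1 = 0.03863.
r = ln(1 + 0.03863) = ln(1.03863) = 0.037903 = 3.7903%.

3.7903%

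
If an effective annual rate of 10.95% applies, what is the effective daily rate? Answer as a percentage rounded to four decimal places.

0.0285%

The per-day rate i satisfies (1 + i)^365 = 1 + 0.1095.
i = 1.1095^(1/365) − 1 = 0.0002847 = 0.0285%.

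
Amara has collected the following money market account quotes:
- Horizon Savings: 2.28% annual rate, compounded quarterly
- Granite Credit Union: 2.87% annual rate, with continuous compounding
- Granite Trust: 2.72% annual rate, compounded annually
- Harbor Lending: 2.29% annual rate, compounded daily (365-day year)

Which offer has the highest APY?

Granite Credit Union

Horizon Savings: (1 + 0.0228/4)^4 − 1 = 2.300%
Granite Credit Union: e^0.0287 − 1 = 2.912%
Granite Trust: compounded annually, EAR = 2.720%
Harbor Lending: (1 + 0.0229/365)^365 − 1 = 2.316%
The highest effective annual rate is Granite Credit Union at 2.912%.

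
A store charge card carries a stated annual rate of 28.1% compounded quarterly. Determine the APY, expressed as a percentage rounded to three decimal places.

EAR = (1 + 0.281/4)^4 − 1.
= (1 + 0.070250)^4 − 1 = 1.312021 − 1 = 31.202%.

31.202%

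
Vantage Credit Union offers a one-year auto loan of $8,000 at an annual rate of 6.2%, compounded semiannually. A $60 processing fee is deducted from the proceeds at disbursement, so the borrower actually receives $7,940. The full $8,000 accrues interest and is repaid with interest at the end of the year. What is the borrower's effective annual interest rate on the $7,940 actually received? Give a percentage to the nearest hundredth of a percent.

7.10%

Amount owed after one year: 8,000 × (1 + 0.062/2)^2 = 8,000 × 1.062961 = $8,503.69.
Effective rate on net proceeds: 8,503.69 / 7,940 − 1 = 0.070993 = 7.10%.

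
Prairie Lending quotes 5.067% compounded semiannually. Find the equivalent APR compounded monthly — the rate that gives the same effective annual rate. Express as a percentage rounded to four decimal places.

5.0143%

EAR = (1 + 0.05067/2)^2 − 1 = 0.051312.
Solve (1 + r/12)^12 = 1.051312: r/12 = 1.051312^(1/12) − 1 = 0.004179, so r = 0.050143 = 5.0143%.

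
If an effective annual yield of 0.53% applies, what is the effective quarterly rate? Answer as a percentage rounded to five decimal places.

0.13224%

The per-quarter rate i satisfies (1 + i)^4 = 1 + 0.0053.
i = 1.0053^(1/4) − 1 = 0.0013224 = 0.13224%.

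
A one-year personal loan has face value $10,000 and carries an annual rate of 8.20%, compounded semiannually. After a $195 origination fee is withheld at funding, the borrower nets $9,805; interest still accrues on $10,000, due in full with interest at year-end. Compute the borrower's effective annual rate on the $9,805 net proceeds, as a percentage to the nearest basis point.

10.52%

Amount owed after one year: 10,000 × (1 + 0.0820/2)^2 = 10,000 × 1.083681 = $10,836.81.
Effective rate on net proceeds: 10,836.81 / 9,805 − 1 = 0.105233 = 10.52%.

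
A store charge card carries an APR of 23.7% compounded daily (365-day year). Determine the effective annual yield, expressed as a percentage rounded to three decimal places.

26.734%

EAR = (1 + 0.237/365)^365 − 1.
= (1 + 0.000649)^365 − 1 = 1.267344 − 1 = 26.734%.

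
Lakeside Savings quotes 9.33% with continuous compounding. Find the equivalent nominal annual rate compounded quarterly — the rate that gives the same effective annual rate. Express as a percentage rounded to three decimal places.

9.440%

EAR under continuous compounding: e^0.0933 − 1 = 0.097791.
Solve (1 + r/4)^4 = 1.097791: r/4 = 1.097791^(1/4) − 1 = 0.023599, so r = 0.094397 = 9.440%.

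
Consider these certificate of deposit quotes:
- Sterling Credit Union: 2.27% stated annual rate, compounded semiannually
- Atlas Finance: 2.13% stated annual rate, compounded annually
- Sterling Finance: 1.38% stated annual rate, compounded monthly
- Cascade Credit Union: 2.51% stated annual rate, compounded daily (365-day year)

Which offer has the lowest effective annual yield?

Sterling Credit Union: (1 + 0.0227/2)^2 − 1 = 2.283%
Atlas Finance: compounded annually, EAR = 2.130%
Sterling Finance: (1 + 0.0138/12)^12 − 1 = 1.389%
Cascade Credit Union: (1 + 0.0251/365)^365 − 1 = 2.542%
The lowest effective annual rate is Sterling Finance at 1.389%.

Sterling Finance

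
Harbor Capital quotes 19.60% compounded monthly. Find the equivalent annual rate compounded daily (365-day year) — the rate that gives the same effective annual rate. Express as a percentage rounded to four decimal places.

19.4468%

EAR = (1 + 0.1960/12)^12 − 1 = 0.214602.
Solve (1 + r/365)^365 = 1.214602: r/365 = 1.214602^(1/365) − 1 = 0.000533, so r = 0.194468 = 19.4468%.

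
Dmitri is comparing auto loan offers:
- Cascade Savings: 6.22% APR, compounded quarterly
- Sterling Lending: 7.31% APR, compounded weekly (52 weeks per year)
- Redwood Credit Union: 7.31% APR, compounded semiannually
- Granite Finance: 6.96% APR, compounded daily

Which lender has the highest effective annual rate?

Cascade Savings: (1 + 0.0622/4)^4 − 1 = 6.367%
Sterling Lending: (1 + 0.0731/52)^52 − 1 = 7.578%
Redwood Credit Union: (1 + 0.0731/2)^2 − 1 = 7.444%
Granite Finance: (1 + 0.0696/365)^365 − 1 = 7.207%
The highest effective annual rate is Sterling Lending at 7.578%.

Sterling Lending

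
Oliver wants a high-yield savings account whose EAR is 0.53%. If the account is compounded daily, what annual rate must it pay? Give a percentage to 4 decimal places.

(1 + r/365)^365 − 1 = 0.0053, so 1 + r/365 = 1.0053^(1/365).
r/365 = 0.000014, so r = 0.005286 = 0.5286%.

0.5286%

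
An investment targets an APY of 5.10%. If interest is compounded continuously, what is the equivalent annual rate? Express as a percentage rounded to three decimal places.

4.974%

Continuous: nominal r satisfies e^r − 1 = 0.0510.
r = ln(1 + 0.0510) = ln(1.0510) = 0.049742 = 4.974%.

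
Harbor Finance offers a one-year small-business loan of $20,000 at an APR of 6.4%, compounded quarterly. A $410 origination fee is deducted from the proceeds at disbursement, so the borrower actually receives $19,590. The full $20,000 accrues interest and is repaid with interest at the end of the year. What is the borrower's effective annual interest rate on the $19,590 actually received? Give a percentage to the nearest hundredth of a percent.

8.79%

Amount owed after one year: 20,000 × (1 + 0.064/4)^4 = 20,000 × 1.065552 = $21,311.05.
Effective rate on net proceeds: 21,311.05 / 19,590 − 1 = 0.087853 = 8.79%.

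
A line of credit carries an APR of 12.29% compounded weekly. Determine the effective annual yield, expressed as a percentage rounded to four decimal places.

EAR = (1 + 0.1229/52)^52 − 1.
= (1 + 0.002363)^52 − 1 = 1.130607 − 1 = 13.0607%.

13.0607%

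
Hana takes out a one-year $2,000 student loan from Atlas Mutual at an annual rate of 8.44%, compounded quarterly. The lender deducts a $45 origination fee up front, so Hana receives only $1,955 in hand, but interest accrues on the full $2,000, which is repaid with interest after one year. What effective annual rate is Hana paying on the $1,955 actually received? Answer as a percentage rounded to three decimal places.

Amount owed after one year: 2,000 × (1 + 0.0844/4)^4 = 2,000 × 1.087109 = $2,174.22.
Effective rate on net proceeds: 2,174.22 / 1,955 − 1 = 0.112132 = 11.213%.

11.213%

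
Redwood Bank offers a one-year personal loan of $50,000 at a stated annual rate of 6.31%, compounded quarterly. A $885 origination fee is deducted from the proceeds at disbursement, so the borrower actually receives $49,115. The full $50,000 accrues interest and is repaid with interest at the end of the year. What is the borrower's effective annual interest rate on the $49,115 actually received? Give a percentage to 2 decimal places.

Amount owed after one year: 50,000 × (1 + 0.0631/4)^4 = 50,000 × 1.064609 = $53,230.44.
Effective rate on net proceeds: 53,230.44 / 49,115 − 1 = 0.083792 = 8.38%.

8.38%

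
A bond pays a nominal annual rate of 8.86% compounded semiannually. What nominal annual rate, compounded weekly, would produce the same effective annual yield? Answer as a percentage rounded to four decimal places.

EAR = (1 + 0.0886/2)^2 − 1 = 0.090562.
Solve (1 + r/52)^52 = 1.090562: r/52 = 1.090562^(1/52) − 1 = 0.001669, so r = 0.086766 = 8.6766%.

8.6766%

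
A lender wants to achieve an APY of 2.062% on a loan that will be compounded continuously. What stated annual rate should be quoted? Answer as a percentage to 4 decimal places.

Continuous: nominal r satisfies e^r − 1 = 0.02062.
r = ln(1 + 0.02062) = ln(1.02062) = 0.020410 = 2.0410%.

2.0410%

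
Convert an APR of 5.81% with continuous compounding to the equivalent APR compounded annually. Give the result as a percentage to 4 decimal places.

5.9821%

EAR under continuous compounding: e^0.0581 − 1 = 0.059821.
Compounded annually, the equivalent nominal rate is the EAR itself: 5.9821%.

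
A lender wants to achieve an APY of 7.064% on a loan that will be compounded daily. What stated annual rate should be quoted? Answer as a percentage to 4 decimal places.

(1 + r/365)^365 − 1 = 0.07064, so 1 + r/365 = 1.07064^(1/365).
r/365 = 0.000187, so r = 0.068263 = 6.8263%.

6.8263%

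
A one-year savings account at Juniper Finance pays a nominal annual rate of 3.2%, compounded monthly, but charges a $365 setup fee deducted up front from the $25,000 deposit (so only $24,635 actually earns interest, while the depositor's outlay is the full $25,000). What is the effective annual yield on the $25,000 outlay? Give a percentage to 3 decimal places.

Value after one year: 24,635 × (1 + 0.032/12)^12 = 24,635 × 1.032474 = $25,434.99.
Effective yield on the $25,000 outlay: 25,434.99 / 25,000 − 1 = 0.017399 = 1.740%.

1.740%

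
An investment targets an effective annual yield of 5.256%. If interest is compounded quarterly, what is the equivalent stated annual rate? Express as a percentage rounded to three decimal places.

5.155%

(1 + r/4)^4 − 1 = 0.05256, so 1 + r/4 = 1.05256^(1/4).
r/4 = 0.012889, so r = 0.051555 = 5.155%.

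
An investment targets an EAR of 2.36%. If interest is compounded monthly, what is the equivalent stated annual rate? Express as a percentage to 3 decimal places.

(1 + r/12)^12 − 1 = 0.0236, so 1 + r/12 = 1.0236^(1/12).
r/12 = 0.001946, so r = 0.023349 = 2.335%.

2.335%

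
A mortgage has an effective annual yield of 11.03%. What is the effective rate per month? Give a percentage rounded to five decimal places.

The per-month rate i satisfies (1 + i)^12 = 1 + 0.1103.
i = 1.1103^(1/12) − 1 = 0.0087573 = 0.87573%.

0.87573%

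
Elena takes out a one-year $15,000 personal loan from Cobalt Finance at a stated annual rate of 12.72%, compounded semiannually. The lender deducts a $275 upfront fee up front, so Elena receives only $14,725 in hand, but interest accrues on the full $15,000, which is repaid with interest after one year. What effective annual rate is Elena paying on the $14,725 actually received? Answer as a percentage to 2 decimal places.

Amount owed after one year: 15,000 × (1 + 0.1272/2)^2 = 15,000 × 1.131245 = $16,968.67.
Effective rate on net proceeds: 16,968.67 / 14,725 − 1 = 0.152372 = 15.24%.

15.24%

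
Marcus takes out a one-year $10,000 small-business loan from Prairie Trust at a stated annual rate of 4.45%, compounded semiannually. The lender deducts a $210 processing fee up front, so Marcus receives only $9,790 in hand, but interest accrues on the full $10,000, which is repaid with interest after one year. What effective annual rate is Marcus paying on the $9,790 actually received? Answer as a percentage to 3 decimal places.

Amount owed after one year: 10,000 × (1 + 0.0445/2)^2 = 10,000 × 1.044995 = $10,449.95.
Effective rate on net proceeds: 10,449.95 / 9,790 − 1 = 0.067411 = 6.741%.

6.741%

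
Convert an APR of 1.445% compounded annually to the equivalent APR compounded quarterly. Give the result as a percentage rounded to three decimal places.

1.437%

Compounded annually, EAR = nominal = 0.014450.
Solve (1 + r/4)^4 = 1.014450: r/4 = 1.014450^(1/4) − 1 = 0.003593, so r = 0.014372 = 1.437%.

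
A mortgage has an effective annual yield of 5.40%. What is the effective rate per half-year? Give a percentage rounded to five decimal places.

2.66450%

The per-half-year rate i satisfies (1 + i)^2 = 1 + 0.0540.
i = 1.0540^(1/2) − 1 = 0.0266450 = 2.66450%.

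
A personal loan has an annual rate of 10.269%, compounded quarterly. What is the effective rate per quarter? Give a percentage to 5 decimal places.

2.56725%

With a nominal annual rate compounded quarterly, the periodic rate is the nominal rate divided by 4.
i = 0.10269 / 4 = 0.0256725 = 2.56725%.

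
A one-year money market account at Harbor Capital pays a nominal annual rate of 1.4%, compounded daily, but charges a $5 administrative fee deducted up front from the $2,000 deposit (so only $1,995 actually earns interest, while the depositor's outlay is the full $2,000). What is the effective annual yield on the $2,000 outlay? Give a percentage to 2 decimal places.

Value after one year: 1,995 × (1 + 0.014/365)^365 = 1,995 × 1.014098 = $2,023.13.
Effective yield on the $2,000 outlay: 2,023.13 / 2,000 − 1 = 0.011563 = 1.16%.

1.16%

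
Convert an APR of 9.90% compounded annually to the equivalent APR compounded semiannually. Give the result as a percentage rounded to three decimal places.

9.666%

Compounded annually, EAR = nominal = 0.099000.
Solve (1 + r/2)^2 = 1.099000: r/2 = 1.099000^(1/2) − 1 = 0.048332, so r = 0.096664 = 9.666%.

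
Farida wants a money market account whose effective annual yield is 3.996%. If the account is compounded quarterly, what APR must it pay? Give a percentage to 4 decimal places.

(1 + r/4)^4 − 1 = 0.03996, so 1 + r/4 = 1.03996^(1/4).
r/4 = 0.009844, so r = 0.039375 = 3.9375%.

3.9375%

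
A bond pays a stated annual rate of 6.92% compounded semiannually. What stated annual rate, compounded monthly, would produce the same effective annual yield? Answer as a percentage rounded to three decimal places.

EAR = (1 + 0.0692/2)^2 − 1 = 0.070397.
Solve (1 + r/12)^12 = 1.070397: r/12 = 1.070397^(1/12) − 1 = 0.005685, so r = 0.068223 = 6.822%.

6.822%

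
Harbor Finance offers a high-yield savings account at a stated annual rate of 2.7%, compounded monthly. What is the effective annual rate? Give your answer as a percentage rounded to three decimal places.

2.734%

EAR = (1 + 0.027/12)^12 − 1.
= (1 + 0.002250)^12 − 1 = 1.027337 − 1 = 2.734%.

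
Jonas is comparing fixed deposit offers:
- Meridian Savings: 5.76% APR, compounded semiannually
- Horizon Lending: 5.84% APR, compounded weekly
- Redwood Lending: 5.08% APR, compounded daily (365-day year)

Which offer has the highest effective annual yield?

Meridian Savings: (1 + 0.0576/2)^2 − 1 = 5.843%
Horizon Lending: (1 + 0.0584/52)^52 − 1 = 6.010%
Redwood Lending: (1 + 0.0508/365)^365 − 1 = 5.211%
The highest effective annual rate is Horizon Lending at 6.010%.

Horizon Lending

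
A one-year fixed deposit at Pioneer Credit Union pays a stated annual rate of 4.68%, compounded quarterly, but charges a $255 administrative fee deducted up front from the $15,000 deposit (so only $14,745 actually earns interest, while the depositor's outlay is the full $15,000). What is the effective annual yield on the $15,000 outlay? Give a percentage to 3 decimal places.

Value after one year: 14,745 × (1 + 0.0468/4)^4 = 14,745 × 1.047628 = $15,447.27.
Effective yield on the $15,000 outlay: 15,447.27 / 15,000 − 1 = 0.029818 = 2.982%.

2.982%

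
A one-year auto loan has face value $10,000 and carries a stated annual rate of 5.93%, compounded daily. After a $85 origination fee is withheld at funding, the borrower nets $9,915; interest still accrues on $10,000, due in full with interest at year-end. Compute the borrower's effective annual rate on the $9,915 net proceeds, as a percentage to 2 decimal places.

7.02%

Amount owed after one year: 10,000 × (1 + 0.0593/365)^365 = 10,000 × 1.061088 = $10,610.88.
Effective rate on net proceeds: 10,610.88 / 9,915 − 1 = 0.070185 = 7.02%.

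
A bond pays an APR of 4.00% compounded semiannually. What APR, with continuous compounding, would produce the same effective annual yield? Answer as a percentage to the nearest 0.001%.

3.961%

EAR = (1 + 0.0400/2)^2 − 1 = 0.040400.
Equivalent continuous rate: r = ln(1 + 0.040400) = 0.039605 = 3.961%.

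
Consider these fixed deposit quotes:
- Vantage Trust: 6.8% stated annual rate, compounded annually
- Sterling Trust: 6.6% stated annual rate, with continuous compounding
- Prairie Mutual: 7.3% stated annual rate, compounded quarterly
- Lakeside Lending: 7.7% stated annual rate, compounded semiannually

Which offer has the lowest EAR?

Vantage Trust

Vantage Trust: compounded annually, EAR = 6.800%
Sterling Trust: e^0.066 − 1 = 6.823%
Prairie Mutual: (1 + 0.073/4)^4 − 1 = 7.502%
Lakeside Lending: (1 + 0.077/2)^2 − 1 = 7.848%
The lowest effective annual rate is Vantage Trust at 6.800%.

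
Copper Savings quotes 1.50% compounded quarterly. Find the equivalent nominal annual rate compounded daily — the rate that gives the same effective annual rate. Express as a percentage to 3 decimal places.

EAR = (1 + 0.0150/4)^4 − 1 = 0.015085.
Solve (1 + r/365)^365 = 1.015085: r/365 = 1.015085^(1/365) − 1 = 0.000041, so r = 0.014972 = 1.497%.

1.497%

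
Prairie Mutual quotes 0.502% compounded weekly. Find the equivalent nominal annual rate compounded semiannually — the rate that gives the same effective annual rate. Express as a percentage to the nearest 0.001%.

0.503%

EAR = (1 + 0.00502/52)^52 − 1 = 0.005032.
Solve (1 + r/2)^2 = 1.005032: r/2 = 1.005032^(1/2) − 1 = 0.002513, so r = 0.005026 = 0.503%.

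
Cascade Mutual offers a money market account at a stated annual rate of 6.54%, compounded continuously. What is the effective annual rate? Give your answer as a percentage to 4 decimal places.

6.7586%

With continuous compounding, EAR = e^0.0654 − 1.
e^0.0654 = 1.067586, so EAR = 0.067586 = 6.7586%.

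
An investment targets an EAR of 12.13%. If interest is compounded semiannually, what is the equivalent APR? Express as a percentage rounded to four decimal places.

(1 + r/2)^2 − 1 = 0.1213, so 1 + r/2 = 1.1213^(1/2).
r/2 = 0.058915, so r = 0.117829 = 11.7829%.

11.7829%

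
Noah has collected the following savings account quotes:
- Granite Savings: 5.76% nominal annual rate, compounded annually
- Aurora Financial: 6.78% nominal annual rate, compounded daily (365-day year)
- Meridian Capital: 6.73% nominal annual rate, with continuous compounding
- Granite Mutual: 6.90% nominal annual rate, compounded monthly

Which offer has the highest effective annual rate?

Granite Savings: compounded annually, EAR = 5.760%
Aurora Financial: (1 + 0.0678/365)^365 − 1 = 7.014%
Meridian Capital: e^0.0673 − 1 = 6.962%
Granite Mutual: (1 + 0.0690/12)^12 − 1 = 7.122%
The highest effective annual rate is Granite Mutual at 7.122%.

Granite Mutual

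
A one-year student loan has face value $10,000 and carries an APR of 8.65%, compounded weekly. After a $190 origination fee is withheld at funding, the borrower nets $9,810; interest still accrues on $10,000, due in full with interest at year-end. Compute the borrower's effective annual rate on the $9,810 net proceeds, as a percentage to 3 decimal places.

11.139%

Amount owed after one year: 10,000 × (1 + 0.0865/52)^52 = 10,000 × 1.090273 = $10,902.73.
Effective rate on net proceeds: 10,902.73 / 9,810 − 1 = 0.111389 = 11.139%.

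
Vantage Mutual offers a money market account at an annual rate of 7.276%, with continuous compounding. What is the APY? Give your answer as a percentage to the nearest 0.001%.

7.547%

With continuous compounding, EAR = e^0.07276 − 1.
e^0.07276 = 1.075472, so EAR = 0.075472 = 7.547%.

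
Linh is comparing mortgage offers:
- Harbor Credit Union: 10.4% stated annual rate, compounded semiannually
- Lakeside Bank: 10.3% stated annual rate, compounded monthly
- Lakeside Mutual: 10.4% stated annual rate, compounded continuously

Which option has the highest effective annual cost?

Harbor Credit Union: (1 + 0.104/2)^2 − 1 = 10.670%
Lakeside Bank: (1 + 0.103/12)^12 − 1 = 10.800%
Lakeside Mutual: e^0.104 − 1 = 10.960%
The highest effective annual rate is Lakeside Mutual at 10.960%.

Lakeside Mutual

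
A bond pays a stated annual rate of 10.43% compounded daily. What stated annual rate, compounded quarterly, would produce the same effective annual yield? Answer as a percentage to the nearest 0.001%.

EAR = (1 + 0.1043/365)^365 − 1 = 0.109917.
Solve (1 + r/4)^4 = 1.109917: r/4 = 1.109917^(1/4) − 1 = 0.026414, so r = 0.105656 = 10.566%.

10.566%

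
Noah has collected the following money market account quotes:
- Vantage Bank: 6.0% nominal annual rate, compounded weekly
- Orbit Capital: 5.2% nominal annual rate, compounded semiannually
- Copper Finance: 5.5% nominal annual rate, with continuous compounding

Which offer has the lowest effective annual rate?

Orbit Capital

Vantage Bank: (1 + 0.060/52)^52 − 1 = 6.180%
Orbit Capital: (1 + 0.052/2)^2 − 1 = 5.268%
Copper Finance: e^0.055 − 1 = 5.654%
The lowest effective annual rate is Orbit Capital at 5.268%.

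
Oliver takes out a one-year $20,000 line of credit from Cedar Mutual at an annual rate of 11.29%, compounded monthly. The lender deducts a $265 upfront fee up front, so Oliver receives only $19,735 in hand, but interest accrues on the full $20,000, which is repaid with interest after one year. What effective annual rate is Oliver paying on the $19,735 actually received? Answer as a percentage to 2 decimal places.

13.40%

Amount owed after one year: 20,000 × (1 + 0.1129/12)^12 = 20,000 × 1.118929 = $22,378.59.
Effective rate on net proceeds: 22,378.59 / 19,735 − 1 = 0.133954 = 13.40%.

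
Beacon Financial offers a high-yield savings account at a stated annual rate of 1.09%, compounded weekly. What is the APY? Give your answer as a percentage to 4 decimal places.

EAR = (1 + 0.0109/52)^52 − 1.
= 1.010958 − 1 = 1.0958%.

1.0958%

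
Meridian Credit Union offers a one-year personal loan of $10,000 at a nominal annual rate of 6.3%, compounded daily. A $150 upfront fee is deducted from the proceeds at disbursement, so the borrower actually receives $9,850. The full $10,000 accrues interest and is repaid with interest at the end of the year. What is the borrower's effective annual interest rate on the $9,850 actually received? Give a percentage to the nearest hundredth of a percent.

8.12%

Amount owed after one year: 10,000 × (1 + 0.063/365)^365 = 10,000 × 1.065021 = $10,650.21.
Effective rate on net proceeds: 10,650.21 / 9,850 − 1 = 0.081240 = 8.12%.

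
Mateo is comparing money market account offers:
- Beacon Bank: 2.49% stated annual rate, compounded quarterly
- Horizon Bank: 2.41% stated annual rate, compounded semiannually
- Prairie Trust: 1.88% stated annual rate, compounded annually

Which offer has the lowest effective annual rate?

Prairie Trust

Beacon Bank: (1 + 0.0249/4)^4 − 1 = 2.513%
Horizon Bank: (1 + 0.0241/2)^2 − 1 = 2.425%
Prairie Trust: compounded annually, EAR = 1.880%
The lowest effective annual rate is Prairie Trust at 1.880%.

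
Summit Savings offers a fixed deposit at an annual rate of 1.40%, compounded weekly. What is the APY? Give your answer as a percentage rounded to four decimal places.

EAR = (1 + 0.0140/52)^52 − 1.
= (1 + 0.000269)^52 − 1 = 1.014097 − 1 = 1.4097%.

1.4097%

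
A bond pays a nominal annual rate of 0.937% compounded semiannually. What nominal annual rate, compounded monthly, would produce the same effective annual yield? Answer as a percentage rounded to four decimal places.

0.9352%

EAR = (1 + 0.00937/2)^2 − 1 = 0.009392.
Solve (1 + r/12)^12 = 1.009392: r/12 = 1.009392^(1/12) − 1 = 0.000779, so r = 0.009352 = 0.9352%.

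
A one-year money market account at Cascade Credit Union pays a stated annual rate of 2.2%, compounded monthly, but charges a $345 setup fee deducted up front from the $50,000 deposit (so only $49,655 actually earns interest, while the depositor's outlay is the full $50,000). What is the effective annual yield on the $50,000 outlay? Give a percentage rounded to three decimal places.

Value after one year: 49,655 × (1 + 0.022/12)^12 = 49,655 × 1.022223 = $50,758.49.
Effective yield on the $50,000 outlay: 50,758.49 / 50,000 − 1 = 0.015170 = 1.517%.

1.517%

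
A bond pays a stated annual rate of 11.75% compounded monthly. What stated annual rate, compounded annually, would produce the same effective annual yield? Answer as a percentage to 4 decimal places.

12.4039%

EAR = (1 + 0.1175/12)^12 − 1 = 0.124039.
Compounded annually, the equivalent nominal rate is the EAR itself: 12.4039%.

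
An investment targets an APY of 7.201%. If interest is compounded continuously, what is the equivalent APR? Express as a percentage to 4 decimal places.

6.9535%

Continuous: nominal r satisfies e^r − 1 = 0.07201.
r = ln(1 + 0.07201) = ln(1.07201) = 0.069535 = 6.9535%.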